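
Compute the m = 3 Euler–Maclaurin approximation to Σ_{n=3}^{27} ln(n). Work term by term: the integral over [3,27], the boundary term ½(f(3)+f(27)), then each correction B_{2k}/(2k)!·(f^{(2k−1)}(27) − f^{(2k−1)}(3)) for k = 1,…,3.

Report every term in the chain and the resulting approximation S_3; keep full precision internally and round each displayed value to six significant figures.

S_3 ≈ 63.8644

∫_3^27 ln(x) dx evaluates to 61.6918.
½[f(3) + f(27)] = ½[1.09861 + 3.29584] = 2.19722.
So far: 63.8890.
Correction k=1: B_{2}/2! · (f^{(1)}(27) − f^{(1)}(3)) = 1/12 · (0.0370370 − 0.333333) = -0.0246914.
After k=1: 63.8643.
Correction k=2: B_{4}/4! · (f^{(3)}(27) − f^{(3)}(3)) = −1/720 · (0.000101611 − 0.0740741) = 0.000102740.
After k=2: 63.8644.
Correction k=3: B_{6}/6! · (f^{(5)}(27) − f^{(5)}(3)) = 1/30240 · (1.67260e-06 − 0.0987654) = -3.26600e-06.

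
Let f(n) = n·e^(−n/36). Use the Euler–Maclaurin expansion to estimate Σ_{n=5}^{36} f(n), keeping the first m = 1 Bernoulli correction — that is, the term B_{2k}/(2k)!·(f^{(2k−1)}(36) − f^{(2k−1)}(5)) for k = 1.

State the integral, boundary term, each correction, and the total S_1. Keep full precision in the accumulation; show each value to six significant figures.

S_1 ≈ 339.791

∫_5^36 x·e^(−x/36) dx evaluates to 331.056.
½[f(5) + f(36)] = ½[4.35162 + 13.2437] = 8.79764.
Integral + boundary = 339.853.
Order-1 term: 1/12 · (0.00000 − 0.749446) = -0.0624539.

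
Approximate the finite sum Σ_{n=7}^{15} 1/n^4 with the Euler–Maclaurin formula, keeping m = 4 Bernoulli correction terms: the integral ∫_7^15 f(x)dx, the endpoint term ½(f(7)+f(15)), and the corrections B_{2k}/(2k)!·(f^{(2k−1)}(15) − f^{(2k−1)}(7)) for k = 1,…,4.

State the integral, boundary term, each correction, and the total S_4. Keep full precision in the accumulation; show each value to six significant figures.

S_4 ≈ 0.00111037

Integral: ∫_7^15 1/x^4 dx = 0.000873052.
½[f(7) + f(15)] = ½[0.000416493 + 1.97531e-05] = 0.000218123.
So far: 0.00109117.
Order-1 term: 1/12 · (-5.26749e-06 − (-0.000237996)) = 1.93940e-05.
Partial sum through k=1: 0.00111057.
Order-2 term: −1/720 · (-7.02332e-07 − (-0.000145712)) = -2.01402e-07.
Partial sum through k=2: 0.00111037.
Order-3 term: 1/30240 · (-1.74803e-07 − (-0.000166528)) = 5.50109e-09.
Partial sum through k=3: 0.00111037.
Order-4 term: −1/1209600 · (-6.99210e-08 − (-0.000305868)) = -2.52809e-10.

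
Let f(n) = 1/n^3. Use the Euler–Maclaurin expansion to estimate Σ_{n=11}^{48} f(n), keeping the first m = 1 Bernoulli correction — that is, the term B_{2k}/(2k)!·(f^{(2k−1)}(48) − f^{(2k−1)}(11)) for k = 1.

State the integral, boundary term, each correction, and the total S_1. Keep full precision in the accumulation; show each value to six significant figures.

S_1 ≈ 0.00431242

The integral term ∫_11^48 1/x^3 dx = 0.00391522.
Endpoint term: (f(11) + f(48))/2 = (0.000751315 + 9.04225e-06)/2 = 0.000380179.
Integral + boundary = 0.00429540.
Correction k=1: B_{2}/2! · (f^{(1)}(48) − f^{(1)}(11)) = 1/12 · (-5.65140e-07 − (-0.000204904)) = 1.70282e-05.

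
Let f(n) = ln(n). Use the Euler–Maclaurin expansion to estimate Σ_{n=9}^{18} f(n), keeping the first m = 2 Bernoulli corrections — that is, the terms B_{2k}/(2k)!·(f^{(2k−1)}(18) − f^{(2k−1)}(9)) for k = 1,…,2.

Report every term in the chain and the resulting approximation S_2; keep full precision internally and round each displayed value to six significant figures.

∫_9^18 ln(x) dx evaluates to 23.2517.
Endpoint term: (f(9) + f(18))/2 = (2.19722 + 2.89037)/2 = 2.54380.
Integral + boundary = 25.7955.
Order-1 term: 1/12 · (0.0555556 − 0.111111) = -0.00462963.
Partial sum through k=1: 25.7908.
Order-2 term: −1/720 · (0.000342936 − 0.00274348) = 3.33410e-06.

S_2 ≈ 25.7908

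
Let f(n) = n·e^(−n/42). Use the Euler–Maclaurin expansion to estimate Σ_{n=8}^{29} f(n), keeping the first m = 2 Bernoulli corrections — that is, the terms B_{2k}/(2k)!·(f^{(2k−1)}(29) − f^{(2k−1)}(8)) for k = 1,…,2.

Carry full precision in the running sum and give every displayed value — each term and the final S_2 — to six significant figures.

S_2 ≈ 251.332

∫_8^29 x·e^(−x/42) dx evaluates to 240.800.
Boundary: ½(f(8) + f(29)) = ½(6.61252 + 14.5388) = 10.5757.
Integral + boundary = 251.375.
Correction k=1: B_{2}/2! · (f^{(1)}(29) − f^{(1)}(8)) = 1/12 · (0.155176 − 0.669124) = -0.0428290.
Partial sum through k=1: 251.332.
Correction k=2: B_{4}/4! · (f^{(3)}(29) − f^{(3)}(8)) = −1/720 · (0.000656378 − 0.00131647) = 9.16796e-07.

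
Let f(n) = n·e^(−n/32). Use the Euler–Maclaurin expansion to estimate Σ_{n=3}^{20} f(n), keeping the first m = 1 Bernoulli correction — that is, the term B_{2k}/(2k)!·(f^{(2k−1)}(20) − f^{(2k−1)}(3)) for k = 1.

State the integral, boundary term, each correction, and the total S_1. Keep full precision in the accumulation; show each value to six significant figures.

S_1 ≈ 135.763

∫_3^20 x·e^(−x/32) dx evaluates to 129.097.
Boundary: ½(f(3) + f(20)) = ½(2.73153 + 10.7052) = 6.71838.
So far: 135.815.
Order-1 term: 1/12 · (0.200723 − 0.825150) = -0.0520356.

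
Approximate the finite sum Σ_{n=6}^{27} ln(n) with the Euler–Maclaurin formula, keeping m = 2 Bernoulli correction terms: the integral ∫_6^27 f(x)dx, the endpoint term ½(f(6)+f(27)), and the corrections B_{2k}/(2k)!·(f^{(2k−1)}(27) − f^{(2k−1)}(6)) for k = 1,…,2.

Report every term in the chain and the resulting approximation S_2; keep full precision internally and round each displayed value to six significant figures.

Integral: ∫_6^27 ln(x) dx = 57.2370.
Endpoint term: (f(6) + f(27))/2 = (1.79176 + 3.29584)/2 = 2.54380.
Running total after boundary: 59.7808.
Correction k=1: B_{2}/2! · (f^{(1)}(27) − f^{(1)}(6)) = 1/12 · (0.0370370 − 0.166667) = -0.0108025.
Running total after k=1: 59.7700.
Correction k=2: B_{4}/4! · (f^{(3)}(27) − f^{(3)}(6)) = −1/720 · (0.000101611 − 0.00925926) = 1.27190e-05.

S_2 ≈ 59.7700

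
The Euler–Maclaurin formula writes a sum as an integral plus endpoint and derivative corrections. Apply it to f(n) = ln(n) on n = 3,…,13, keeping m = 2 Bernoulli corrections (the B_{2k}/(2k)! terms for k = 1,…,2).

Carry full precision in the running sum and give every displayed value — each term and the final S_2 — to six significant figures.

Integral: ∫_3^13 ln(x) dx = 20.0485.
½[f(3) + f(13)] = ½[1.09861 + 2.56495] = 1.83178.
Integral + boundary = 21.8803.
Correction k=1: B_{2}/2! · (f^{(1)}(13) − f^{(1)}(3)) = 1/12 · (0.0769231 − 0.333333) = -0.0213675.
Partial sum through k=1: 21.8589.
Correction k=2: B_{4}/4! · (f^{(3)}(13) − f^{(3)}(3)) = −1/720 · (0.000910332 − 0.0740741) = 0.000101616.

S_2 ≈ 21.8590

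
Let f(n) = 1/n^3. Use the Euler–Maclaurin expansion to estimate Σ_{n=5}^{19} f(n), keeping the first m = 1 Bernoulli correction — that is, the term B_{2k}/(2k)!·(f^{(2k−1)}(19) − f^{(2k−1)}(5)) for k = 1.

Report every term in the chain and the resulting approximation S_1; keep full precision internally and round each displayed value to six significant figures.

The integral term ∫_5^19 1/x^3 dx = 0.0186150.
Boundary: ½(f(5) + f(19)) = ½(0.00800000 + 0.000145794) = 0.00407290.
So far: 0.0226879.
Order-1 term: 1/12 · (-2.30201e-05 − (-0.00480000)) = 0.000398082.

S_1 ≈ 0.0230859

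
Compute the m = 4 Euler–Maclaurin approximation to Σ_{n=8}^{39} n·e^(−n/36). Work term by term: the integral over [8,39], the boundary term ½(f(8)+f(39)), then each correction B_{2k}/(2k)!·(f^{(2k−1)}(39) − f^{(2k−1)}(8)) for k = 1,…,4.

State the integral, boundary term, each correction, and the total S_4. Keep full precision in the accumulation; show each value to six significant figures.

S_4 ≈ 364.260

∫_8^39 x·e^(−x/36) dx evaluates to 354.511.
½[f(8) + f(39)] = ½[6.40590 + 13.2002] = 9.80303.
So far: 364.314.
k=1: B_{2}/(2)! × [f^{(1)}(39) − f^{(1)}(8)] = 1/12 × (-0.0282055 − 0.622796) = -0.0542501.
Partial sum through k=1: 364.260.
k=2: B_{4}/(4)! × [f^{(3)}(39) − f^{(3)}(8)] = −1/720 × (0.000500560 − 0.00171626) = 1.68847e-06.
Partial sum through k=2: 364.260.
k=3: B_{6}/(6)! × [f^{(5)}(39) − f^{(5)}(8)] = 1/30240 × (7.89262e-07 − 2.27775e-06) = -4.92225e-11.
Partial sum through k=3: 364.260.
k=4: B_{8}/(8)! × [f^{(7)}(39) − f^{(7)}(8)] = −1/1209600 × (9.19976e-10 − 2.49323e-09) = 1.30064e-15.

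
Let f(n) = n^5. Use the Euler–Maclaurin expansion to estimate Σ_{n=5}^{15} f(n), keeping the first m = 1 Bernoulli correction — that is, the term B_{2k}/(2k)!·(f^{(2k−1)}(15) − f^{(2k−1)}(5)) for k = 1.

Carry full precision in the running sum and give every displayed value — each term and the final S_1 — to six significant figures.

Integral: ∫_5^15 x^5 dx = 1.89583e+06.
Endpoint term: (f(5) + f(15))/2 = (3125.00 + 759375)/2 = 381250.
Integral + boundary = 2.27708e+06.
Order-1 term: 1/12 · (253125 − 3125.00) = 20833.3.

S_1 ≈ 2.29792e+06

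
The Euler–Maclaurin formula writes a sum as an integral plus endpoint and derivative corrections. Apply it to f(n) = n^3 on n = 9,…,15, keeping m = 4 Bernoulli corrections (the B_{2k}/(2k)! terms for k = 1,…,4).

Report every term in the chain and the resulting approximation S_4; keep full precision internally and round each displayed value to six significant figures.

S_4 ≈ 13104.0

∫_9^15 x^3 dx evaluates to 11016.0.
Endpoint term: (f(9) + f(15))/2 = (729.000 + 3375.00)/2 = 2052.00.
So far: 13068.0.
k=1: B_{2}/(2)! × [f^{(1)}(15) − f^{(1)}(9)] = 1/12 × (675.000 − 243.000) = 36.0000.
After k=1: 13104.0.
k=2: B_{4}/(4)! × [f^{(3)}(15) − f^{(3)}(9)] = −1/720 × (6.00000 − 6.00000) = 0.00000.
After k=2: 13104.0.
k=3: B_{6}/(6)! × [f^{(5)}(15) − f^{(5)}(9)] = 1/30240 × (0.00000 − 0.00000) = 0.00000.
After k=3: 13104.0.
k=4: B_{8}/(8)! × [f^{(7)}(15) − f^{(7)}(9)] = −1/1209600 × (0.00000 − 0.00000) = 0.00000.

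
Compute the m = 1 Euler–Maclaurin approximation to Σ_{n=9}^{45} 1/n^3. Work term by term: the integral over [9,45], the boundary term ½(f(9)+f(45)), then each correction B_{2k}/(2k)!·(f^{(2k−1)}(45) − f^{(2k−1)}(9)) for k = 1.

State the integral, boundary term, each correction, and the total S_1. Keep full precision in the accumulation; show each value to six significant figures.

∫_9^45 1/x^3 dx evaluates to 0.00592593.
Boundary: ½(f(9) + f(45)) = ½(0.00137174 + 1.09739e-05) = 0.000691358.
So far: 0.00661728.
k=1: B_{2}/(2)! × [f^{(1)}(45) − f^{(1)}(9)] = 1/12 × (-7.31596e-07 − (-0.000457247)) = 3.80430e-05.

S_1 ≈ 0.00665533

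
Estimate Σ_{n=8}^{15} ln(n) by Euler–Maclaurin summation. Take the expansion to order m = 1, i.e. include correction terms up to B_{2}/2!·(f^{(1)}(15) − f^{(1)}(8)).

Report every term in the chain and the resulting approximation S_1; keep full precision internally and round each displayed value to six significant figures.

Integral: ∫_8^15 ln(x) dx = 16.9852.
Boundary: ½(f(8) + f(15)) = ½(2.07944 + 2.70805) = 2.39375.
Integral + boundary = 19.3790.
Order-1 term: 1/12 · (0.0666667 − 0.125000) = -0.00486111.

S_1 ≈ 19.3741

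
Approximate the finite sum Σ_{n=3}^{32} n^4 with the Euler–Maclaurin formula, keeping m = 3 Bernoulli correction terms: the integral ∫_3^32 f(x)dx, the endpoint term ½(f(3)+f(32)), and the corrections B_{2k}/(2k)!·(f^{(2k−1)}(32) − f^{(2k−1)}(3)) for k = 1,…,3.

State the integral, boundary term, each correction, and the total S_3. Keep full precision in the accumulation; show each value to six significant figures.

S_3 ≈ 7.24608e+06

Integral: ∫_3^32 x^4 dx = 6.71084e+06.
Boundary: ½(f(3) + f(32)) = ½(81.0000 + 1.04858e+06) = 524328.
So far: 7.23517e+06.
Correction k=1: B_{2}/2! · (f^{(1)}(32) − f^{(1)}(3)) = 1/12 · (131072 − 108.000) = 10913.7.
Partial sum through k=1: 7.24608e+06.
Correction k=2: B_{4}/4! · (f^{(3)}(32) − f^{(3)}(3)) = −1/720 · (768.000 − 72.0000) = -0.966667.
Partial sum through k=2: 7.24608e+06.
Correction k=3: B_{6}/6! · (f^{(5)}(32) − f^{(5)}(3)) = 1/30240 · (0.00000 − 0.00000) = 0.00000.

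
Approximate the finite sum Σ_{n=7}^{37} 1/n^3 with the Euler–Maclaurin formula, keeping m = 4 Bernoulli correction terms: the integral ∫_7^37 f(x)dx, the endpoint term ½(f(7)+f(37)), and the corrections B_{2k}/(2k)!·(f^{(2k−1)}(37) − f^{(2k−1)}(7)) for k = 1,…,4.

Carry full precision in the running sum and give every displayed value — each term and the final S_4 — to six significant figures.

S_4 ≈ 0.0114097

Integral: ∫_7^37 1/x^3 dx = 0.00983885.
½[f(7) + f(37)] = ½[0.00291545 + 1.97422e-05] = 0.00146760.
Integral + boundary = 0.0113064.
Correction k=1: B_{2}/2! · (f^{(1)}(37) − f^{(1)}(7)) = 1/12 · (-1.60072e-06 − (-0.00124948)) = 0.000103990.
After k=1: 0.0114104.
Correction k=2: B_{4}/4! · (f^{(3)}(37) − f^{(3)}(7)) = −1/720 · (-2.33852e-08 − (-0.000509992)) = -7.08289e-07.
After k=2: 0.0114097.
Correction k=3: B_{6}/6! · (f^{(5)}(37) − f^{(5)}(7)) = 1/30240 · (-7.17442e-10 − (-0.000437136)) = 1.44555e-08.
After k=3: 0.0114097.
Correction k=4: B_{8}/8! · (f^{(7)}(37) − f^{(7)}(7)) = −1/1209600 · (-3.77325e-11 − (-0.000642322)) = -5.31020e-10.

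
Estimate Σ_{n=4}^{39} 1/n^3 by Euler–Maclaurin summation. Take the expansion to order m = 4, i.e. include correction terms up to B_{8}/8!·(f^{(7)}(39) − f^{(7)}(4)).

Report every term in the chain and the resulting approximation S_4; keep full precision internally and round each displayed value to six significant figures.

Integral: ∫_4^39 1/x^3 dx = 0.0309213.
Endpoint term: (f(4) + f(39))/2 = (0.0156250 + 1.68580e-05)/2 = 0.00782093.
Running total after boundary: 0.0387422.
k=1: B_{2}/(2)! × [f^{(1)}(39) − f^{(1)}(4)] = 1/12 × (-1.29677e-06 − (-0.0117188)) = 0.000976454.
Running total after k=1: 0.0397187.
k=2: B_{4}/(4)! × [f^{(3)}(39) − f^{(3)}(4)] = −1/720 × (-1.70515e-08 − (-0.0146484)) = -2.03450e-05.
Running total after k=2: 0.0396983.
k=3: B_{6}/(6)! × [f^{(5)}(39) − f^{(5)}(4)] = 1/30240 × (-4.70851e-10 − (-0.0384521)) = 1.27157e-06.
Running total after k=3: 0.0396996.
k=4: B_{8}/(8)! × [f^{(7)}(39) − f^{(7)}(4)] = −1/1209600 × (-2.22888e-11 − (-0.173035)) = -1.43051e-07.

S_4 ≈ 0.0396994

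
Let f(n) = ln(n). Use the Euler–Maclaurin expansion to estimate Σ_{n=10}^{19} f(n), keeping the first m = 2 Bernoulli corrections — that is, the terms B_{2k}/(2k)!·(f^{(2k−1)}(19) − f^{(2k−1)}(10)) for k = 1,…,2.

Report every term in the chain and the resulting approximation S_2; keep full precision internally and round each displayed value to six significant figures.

S_2 ≈ 26.5381

∫_10^19 ln(x) dx evaluates to 23.9185.
Boundary: ½(f(10) + f(19)) = ½(2.30259 + 2.94444) = 2.62351.
Running total after boundary: 26.5420.
k=1: B_{2}/(2)! × [f^{(1)}(19) − f^{(1)}(10)] = 1/12 × (0.0526316 − 0.100000) = -0.00394737.
Partial sum through k=1: 26.5381.
k=2: B_{4}/(4)! × [f^{(3)}(19) − f^{(3)}(10)] = −1/720 × (0.000291588 − 0.00200000) = 2.37279e-06.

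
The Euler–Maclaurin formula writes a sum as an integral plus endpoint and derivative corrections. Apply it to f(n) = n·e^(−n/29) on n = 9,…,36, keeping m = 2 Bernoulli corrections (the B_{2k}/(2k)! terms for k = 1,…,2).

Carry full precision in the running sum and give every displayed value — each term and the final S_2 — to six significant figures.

S_2 ≈ 271.696

Integral: ∫_9^36 x·e^(−x/29) dx = 263.243.
½[f(9) + f(36)] = ½[6.59875 + 10.4035] = 8.50111.
Integral + boundary = 271.744.
Correction k=1: B_{2}/2! · (f^{(1)}(36) − f^{(1)}(9)) = 1/12 · (-0.0697551 − 0.505651) = -0.0479505.
Running total after k=1: 271.696.
Correction k=2: B_{4}/4! · (f^{(3)}(36) − f^{(3)}(9)) = −1/720 · (0.000604299 − 0.00234487) = 2.41747e-06.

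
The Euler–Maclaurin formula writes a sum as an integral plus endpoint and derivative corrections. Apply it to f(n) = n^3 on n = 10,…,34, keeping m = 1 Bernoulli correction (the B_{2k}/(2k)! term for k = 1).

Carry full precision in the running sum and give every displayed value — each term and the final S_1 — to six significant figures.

∫_10^34 x^3 dx evaluates to 331584.
Boundary: ½(f(10) + f(34)) = ½(1000.00 + 39304.0) = 20152.0.
Running total after boundary: 351736.
Correction k=1: B_{2}/2! · (f^{(1)}(34) − f^{(1)}(10)) = 1/12 · (3468.00 − 300.000) = 264.000.

S_1 ≈ 352000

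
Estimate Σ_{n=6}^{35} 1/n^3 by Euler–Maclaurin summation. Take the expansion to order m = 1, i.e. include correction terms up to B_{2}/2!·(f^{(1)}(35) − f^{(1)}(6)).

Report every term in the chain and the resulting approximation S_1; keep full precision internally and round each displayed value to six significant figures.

Integral: ∫_6^35 1/x^3 dx = 0.0134807.
Boundary: ½(f(6) + f(35)) = ½(0.00462963 + 2.33236e-05) = 0.00232648.
So far: 0.0158072.
k=1: B_{2}/(2)! × [f^{(1)}(35) − f^{(1)}(6)] = 1/12 × (-1.99917e-06 − (-0.00231481)) = 0.000192735.

S_1 ≈ 0.0159999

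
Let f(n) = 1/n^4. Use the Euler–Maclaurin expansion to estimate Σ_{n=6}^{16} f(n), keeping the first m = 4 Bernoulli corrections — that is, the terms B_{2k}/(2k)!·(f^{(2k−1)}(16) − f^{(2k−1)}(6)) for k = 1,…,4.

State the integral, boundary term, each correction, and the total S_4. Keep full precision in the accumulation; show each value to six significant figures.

The integral term ∫_6^16 1/x^4 dx = 0.00146183.
Endpoint term: (f(6) + f(16))/2 = (0.000771605 + 1.52588e-05)/2 = 0.000393432.
Integral + boundary = 0.00185526.
k=1: B_{2}/(2)! × [f^{(1)}(16) − f^{(1)}(6)] = 1/12 × (-3.81470e-06 − (-0.000514403)) = 4.25490e-05.
Running total after k=1: 0.00189781.
k=2: B_{4}/(4)! × [f^{(3)}(16) − f^{(3)}(6)] = −1/720 × (-4.47035e-07 − (-0.000428669)) = -5.94753e-07.
Running total after k=2: 0.00189722.
k=3: B_{6}/(6)! × [f^{(5)}(16) − f^{(5)}(6)] = 1/30240 × (-9.77889e-08 − (-0.000666819)) = 2.20477e-08.
Running total after k=3: 0.00189724.
k=4: B_{8}/(8)! × [f^{(7)}(16) − f^{(7)}(6)] = −1/1209600 × (-3.43789e-08 − (-0.00166705)) = -1.37815e-09.

S_4 ≈ 0.00189724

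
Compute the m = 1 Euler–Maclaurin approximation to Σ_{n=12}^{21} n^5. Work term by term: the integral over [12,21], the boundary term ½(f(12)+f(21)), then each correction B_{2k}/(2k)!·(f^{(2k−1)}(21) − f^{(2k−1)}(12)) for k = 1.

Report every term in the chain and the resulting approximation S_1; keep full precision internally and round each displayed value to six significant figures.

S_1 ≈ 1.60355e+07

The integral term ∫_12^21 x^5 dx = 1.37967e+07.
Boundary: ½(f(12) + f(21)) = ½(248832 + 4.08410e+06) = 2.16647e+06.
Running total after boundary: 1.59632e+07.
Order-1 term: 1/12 · (972405 − 103680) = 72393.8.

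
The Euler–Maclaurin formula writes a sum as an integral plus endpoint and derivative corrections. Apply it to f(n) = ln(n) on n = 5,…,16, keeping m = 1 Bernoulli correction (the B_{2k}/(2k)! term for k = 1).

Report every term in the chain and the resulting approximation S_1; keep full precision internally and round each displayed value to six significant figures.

S_1 ≈ 27.4938

The integral term ∫_5^16 ln(x) dx = 25.3142.
Endpoint term: (f(5) + f(16))/2 = (1.60944 + 2.77259)/2 = 2.19101.
So far: 27.5052.
Correction k=1: B_{2}/2! · (f^{(1)}(16) − f^{(1)}(5)) = 1/12 · (0.0625000 − 0.200000) = -0.0114583.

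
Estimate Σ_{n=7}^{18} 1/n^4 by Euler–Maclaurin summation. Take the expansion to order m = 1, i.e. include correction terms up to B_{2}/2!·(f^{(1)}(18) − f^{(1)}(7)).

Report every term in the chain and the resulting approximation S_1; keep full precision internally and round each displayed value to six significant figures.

Integral: ∫_7^18 1/x^4 dx = 0.000914661.
Endpoint term: (f(7) + f(18))/2 = (0.000416493 + 9.52599e-06)/2 = 0.000213010.
Running total after boundary: 0.00112767.
Order-1 term: 1/12 · (-2.11689e-06 − (-0.000237996)) = 1.96566e-05.

S_1 ≈ 0.00114733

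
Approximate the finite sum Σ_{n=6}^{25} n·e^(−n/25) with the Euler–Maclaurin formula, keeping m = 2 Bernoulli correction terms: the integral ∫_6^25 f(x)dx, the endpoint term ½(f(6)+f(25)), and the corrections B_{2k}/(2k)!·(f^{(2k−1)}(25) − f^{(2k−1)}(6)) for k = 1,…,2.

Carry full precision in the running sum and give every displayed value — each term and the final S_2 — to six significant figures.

S_2 ≈ 156.696

The integral term ∫_6^25 x·e^(−x/25) dx = 149.787.
½[f(6) + f(25)] = ½[4.71977 + 9.19699] = 6.95838.
Running total after boundary: 156.746.
Order-1 term: 1/12 · (0.00000 − 0.597837) = -0.0498198.
Running total after k=1: 156.696.
Order-2 term: −1/720 · (0.00117721 − 0.00347375) = 3.18963e-06.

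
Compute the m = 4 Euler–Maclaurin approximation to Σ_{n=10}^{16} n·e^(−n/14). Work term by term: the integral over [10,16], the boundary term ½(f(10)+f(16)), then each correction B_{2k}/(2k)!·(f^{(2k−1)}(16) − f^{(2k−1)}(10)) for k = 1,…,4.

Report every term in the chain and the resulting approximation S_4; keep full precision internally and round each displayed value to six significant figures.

Integral: ∫_10^16 x·e^(−x/14) dx = 30.5452.
½[f(10) + f(16)] = ½[4.89542 + 5.10250] = 4.99896.
Integral + boundary = 35.5442.
k=1: B_{2}/(2)! × [f^{(1)}(16) − f^{(1)}(10)] = 1/12 × (-0.0455581 − 0.139869) = -0.0154523.
After k=1: 35.5288.
k=2: B_{4}/(4)! × [f^{(3)}(16) − f^{(3)}(10)] = −1/720 × (0.00302171 − 0.00570894) = 3.73227e-06.
After k=2: 35.5288.
k=3: B_{6}/(6)! × [f^{(5)}(16) − f^{(5)}(10)] = 1/30240 × (3.20197e-05 − 5.46136e-05) = -7.47153e-10.
After k=3: 35.5288.
k=4: B_{8}/(8)! × [f^{(7)}(16) − f^{(7)}(10)] = −1/1209600 × (2.48074e-07 − 4.08673e-07) = 1.32771e-13.

S_4 ≈ 35.5288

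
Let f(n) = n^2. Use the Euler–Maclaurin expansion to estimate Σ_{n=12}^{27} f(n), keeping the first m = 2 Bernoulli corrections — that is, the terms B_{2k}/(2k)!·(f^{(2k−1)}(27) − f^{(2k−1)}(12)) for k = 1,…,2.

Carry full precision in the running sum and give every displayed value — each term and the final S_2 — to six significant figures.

The integral term ∫_12^27 x^2 dx = 5985.00.
½[f(12) + f(27)] = ½[144.000 + 729.000] = 436.500.
So far: 6421.50.
Order-1 term: 1/12 · (54.0000 − 24.0000) = 2.50000.
Running total after k=1: 6424.00.
Order-2 term: −1/720 · (0.00000 − 0.00000) = 0.00000.

S_2 ≈ 6424.00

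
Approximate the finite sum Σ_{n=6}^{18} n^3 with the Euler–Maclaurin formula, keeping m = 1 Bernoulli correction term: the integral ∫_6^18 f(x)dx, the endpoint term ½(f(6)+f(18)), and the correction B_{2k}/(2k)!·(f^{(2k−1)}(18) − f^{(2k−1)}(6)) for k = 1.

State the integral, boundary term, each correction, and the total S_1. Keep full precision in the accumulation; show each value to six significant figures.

Integral: ∫_6^18 x^3 dx = 25920.0.
Endpoint term: (f(6) + f(18))/2 = (216.000 + 5832.00)/2 = 3024.00.
So far: 28944.0.
Correction k=1: B_{2}/2! · (f^{(1)}(18) − f^{(1)}(6)) = 1/12 · (972.000 − 108.000) = 72.0000.

S_1 ≈ 29016.0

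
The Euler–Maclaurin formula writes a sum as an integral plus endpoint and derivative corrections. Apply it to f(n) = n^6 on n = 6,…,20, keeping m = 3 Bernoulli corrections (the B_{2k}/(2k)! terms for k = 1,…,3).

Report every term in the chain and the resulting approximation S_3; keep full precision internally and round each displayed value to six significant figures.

∫_6^20 x^6 dx evaluates to 1.82817e+08.
½[f(6) + f(20)] = ½[46656.0 + 6.40000e+07] = 3.20233e+07.
Running total after boundary: 2.14840e+08.
k=1: B_{2}/(2)! × [f^{(1)}(20) − f^{(1)}(6)] = 1/12 × (1.92000e+07 − 46656.0) = 1.59611e+06.
After k=1: 2.16437e+08.
k=2: B_{4}/(4)! × [f^{(3)}(20) − f^{(3)}(6)] = −1/720 × (960000 − 25920.0) = -1297.33.
After k=2: 2.16435e+08.
k=3: B_{6}/(6)! × [f^{(5)}(20) − f^{(5)}(6)] = 1/30240 × (14400.0 − 4320.00) = 0.333333.

S_3 ≈ 2.16435e+08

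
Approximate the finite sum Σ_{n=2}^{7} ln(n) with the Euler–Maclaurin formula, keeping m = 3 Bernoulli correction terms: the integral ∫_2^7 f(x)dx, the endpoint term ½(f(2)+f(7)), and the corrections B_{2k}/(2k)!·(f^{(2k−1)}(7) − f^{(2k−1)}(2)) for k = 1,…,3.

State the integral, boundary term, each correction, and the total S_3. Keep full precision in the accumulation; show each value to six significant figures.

The integral term ∫_2^7 ln(x) dx = 7.23508.
Endpoint term: (f(2) + f(7))/2 = (0.693147 + 1.94591)/2 = 1.31953.
So far: 8.55461.
Order-1 term: 1/12 · (0.142857 − 0.500000) = -0.0297619.
Running total after k=1: 8.52484.
Order-2 term: −1/720 · (0.00583090 − 0.250000) = 0.000339124.
Running total after k=2: 8.52518.
Order-3 term: 1/30240 · (0.00142798 − 0.750000) = -2.47544e-05.

S_3 ≈ 8.52516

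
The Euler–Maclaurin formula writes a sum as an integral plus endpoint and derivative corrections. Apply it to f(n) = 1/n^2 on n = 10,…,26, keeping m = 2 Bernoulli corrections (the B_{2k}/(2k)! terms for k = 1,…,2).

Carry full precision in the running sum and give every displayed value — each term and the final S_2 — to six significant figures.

S_2 ≈ 0.0674350

The integral term ∫_10^26 1/x^2 dx = 0.0615385.
Boundary: ½(f(10) + f(26)) = ½(0.0100000 + 0.00147929) = 0.00573964.
Running total after boundary: 0.0672781.
k=1: B_{2}/(2)! × [f^{(1)}(26) − f^{(1)}(10)] = 1/12 × (-0.000113792 − (-0.00200000)) = 0.000157184.
Running total after k=1: 0.0674353.
k=2: B_{4}/(4)! × [f^{(3)}(26) − f^{(3)}(10)] = −1/720 × (-2.01997e-06 − (-0.000240000)) = -3.30528e-07.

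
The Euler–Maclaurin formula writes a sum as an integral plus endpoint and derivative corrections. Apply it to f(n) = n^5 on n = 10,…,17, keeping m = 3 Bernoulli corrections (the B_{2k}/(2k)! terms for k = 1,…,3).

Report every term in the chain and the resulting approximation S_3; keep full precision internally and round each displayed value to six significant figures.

S_3 ≈ 4.64681e+06

Integral: ∫_10^17 x^5 dx = 3.85626e+06.
½[f(10) + f(17)] = ½[100000 + 1.41986e+06] = 759928.
Integral + boundary = 4.61619e+06.
Correction k=1: B_{2}/2! · (f^{(1)}(17) − f^{(1)}(10)) = 1/12 · (417605 − 50000.0) = 30633.8.
After k=1: 4.64682e+06.
Correction k=2: B_{4}/4! · (f^{(3)}(17) − f^{(3)}(10)) = −1/720 · (17340.0 − 6000.00) = -15.7500.
After k=2: 4.64681e+06.
Correction k=3: B_{6}/6! · (f^{(5)}(17) − f^{(5)}(10)) = 1/30240 · (120.000 − 120.000) = 0.00000.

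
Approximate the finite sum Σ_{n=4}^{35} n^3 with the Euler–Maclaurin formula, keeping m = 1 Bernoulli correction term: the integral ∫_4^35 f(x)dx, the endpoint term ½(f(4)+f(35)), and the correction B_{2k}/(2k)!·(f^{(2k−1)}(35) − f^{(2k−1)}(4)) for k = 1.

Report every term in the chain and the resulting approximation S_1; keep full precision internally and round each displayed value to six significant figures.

Integral: ∫_4^35 x^3 dx = 375092.
Boundary: ½(f(4) + f(35)) = ½(64.0000 + 42875.0) = 21469.5.
Running total after boundary: 396562.
Correction k=1: B_{2}/2! · (f^{(1)}(35) − f^{(1)}(4)) = 1/12 · (3675.00 − 48.0000) = 302.250.

S_1 ≈ 396864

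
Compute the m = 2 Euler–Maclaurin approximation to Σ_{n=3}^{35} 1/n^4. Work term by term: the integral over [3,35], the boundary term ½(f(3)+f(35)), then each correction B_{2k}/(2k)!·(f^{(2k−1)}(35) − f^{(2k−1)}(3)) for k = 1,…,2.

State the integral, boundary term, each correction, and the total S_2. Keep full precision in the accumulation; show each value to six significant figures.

S_2 ≈ 0.0198066

The integral term ∫_3^35 1/x^4 dx = 0.0123379.
Endpoint term: (f(3) + f(35))/2 = (0.0123457 + 6.66389e-07)/2 = 0.00617317.
Running total after boundary: 0.0185111.
Correction k=1: B_{2}/2! · (f^{(1)}(35) − f^{(1)}(3)) = 1/12 · (-7.61587e-08 − (-0.0164609)) = 0.00137174.
Partial sum through k=1: 0.0198828.
Correction k=2: B_{4}/4! · (f^{(3)}(35) − f^{(3)}(3)) = −1/720 · (-1.86511e-09 − (-0.0548697)) = -7.62079e-05.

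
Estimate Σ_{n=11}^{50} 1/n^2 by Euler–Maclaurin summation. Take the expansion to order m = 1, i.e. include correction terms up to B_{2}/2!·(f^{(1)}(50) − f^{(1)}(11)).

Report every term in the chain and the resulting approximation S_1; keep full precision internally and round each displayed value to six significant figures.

S_1 ≈ 0.0753652

∫_11^50 1/x^2 dx evaluates to 0.0709091.
Endpoint term: (f(11) + f(50))/2 = (0.00826446 + 0.000400000)/2 = 0.00433223.
Running total after boundary: 0.0752413.
Correction k=1: B_{2}/2! · (f^{(1)}(50) − f^{(1)}(11)) = 1/12 · (-1.60000e-05 − (-0.00150263)) = 0.000123886.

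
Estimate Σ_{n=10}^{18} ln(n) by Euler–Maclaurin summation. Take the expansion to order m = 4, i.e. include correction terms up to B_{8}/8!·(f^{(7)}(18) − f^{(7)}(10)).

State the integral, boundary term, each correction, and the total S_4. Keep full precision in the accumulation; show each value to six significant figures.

S_4 ≈ 23.5936

∫_10^18 ln(x) dx evaluates to 21.0008.
Boundary: ½(f(10) + f(18)) = ½(2.30259 + 2.89037) = 2.59648.
So far: 23.5973.
Correction k=1: B_{2}/2! · (f^{(1)}(18) − f^{(1)}(10)) = 1/12 · (0.0555556 − 0.100000) = -0.00370370.
Running total after k=1: 23.5936.
Correction k=2: B_{4}/4! · (f^{(3)}(18) − f^{(3)}(10)) = −1/720 · (0.000342936 − 0.00200000) = 2.30148e-06.
Running total after k=2: 23.5936.
Correction k=3: B_{6}/6! · (f^{(5)}(18) − f^{(5)}(10)) = 1/30240 · (1.27013e-05 − 0.000240000) = -7.51649e-09.
Running total after k=3: 23.5936.
Correction k=4: B_{8}/8! · (f^{(7)}(18) − f^{(7)}(10)) = −1/1209600 · (1.17605e-06 − 7.20000e-05) = 5.85515e-11.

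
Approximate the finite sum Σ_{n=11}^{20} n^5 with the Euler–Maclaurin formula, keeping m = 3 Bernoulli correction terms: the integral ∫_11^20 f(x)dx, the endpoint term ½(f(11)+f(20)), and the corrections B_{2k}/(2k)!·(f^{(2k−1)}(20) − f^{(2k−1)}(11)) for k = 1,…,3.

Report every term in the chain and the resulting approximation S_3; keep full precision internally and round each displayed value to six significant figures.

S_3 ≈ 1.21125e+07

∫_11^20 x^5 dx evaluates to 1.03714e+07.
Boundary: ½(f(11) + f(20)) = ½(161051 + 3.20000e+06) = 1.68053e+06.
So far: 1.20519e+07.
k=1: B_{2}/(2)! × [f^{(1)}(20) − f^{(1)}(11)] = 1/12 × (800000 − 73205.0) = 60566.2.
Partial sum through k=1: 1.21125e+07.
k=2: B_{4}/(4)! × [f^{(3)}(20) − f^{(3)}(11)] = −1/720 × (24000.0 − 7260.00) = -23.2500.
Partial sum through k=2: 1.21125e+07.
k=3: B_{6}/(6)! × [f^{(5)}(20) − f^{(5)}(11)] = 1/30240 × (120.000 − 120.000) = 0.00000.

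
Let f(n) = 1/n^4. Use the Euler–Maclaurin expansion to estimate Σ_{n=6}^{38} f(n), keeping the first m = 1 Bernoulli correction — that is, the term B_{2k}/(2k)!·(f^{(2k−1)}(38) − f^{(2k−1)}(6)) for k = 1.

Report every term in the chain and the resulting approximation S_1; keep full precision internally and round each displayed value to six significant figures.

∫_6^38 1/x^4 dx evaluates to 0.00153714.
Endpoint term: (f(6) + f(38))/2 = (0.000771605 + 4.79585e-07)/2 = 0.000386042.
Running total after boundary: 0.00192318.
Correction k=1: B_{2}/2! · (f^{(1)}(38) − f^{(1)}(6)) = 1/12 · (-5.04826e-08 − (-0.000514403)) = 4.28627e-05.

S_1 ≈ 0.00196604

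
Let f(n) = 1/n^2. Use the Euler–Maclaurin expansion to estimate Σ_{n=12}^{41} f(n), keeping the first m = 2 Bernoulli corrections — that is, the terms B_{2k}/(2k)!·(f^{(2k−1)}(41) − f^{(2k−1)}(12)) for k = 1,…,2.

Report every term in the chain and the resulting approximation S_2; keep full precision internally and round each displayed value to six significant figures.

S_2 ≈ 0.0628067

Integral: ∫_12^41 1/x^2 dx = 0.0589431.
Boundary: ½(f(12) + f(41)) = ½(0.00694444 + 0.000594884) = 0.00376966.
So far: 0.0627128.
Correction k=1: B_{2}/2! · (f^{(1)}(41) − f^{(1)}(12)) = 1/12 · (-2.90187e-05 − (-0.00115741)) = 9.40324e-05.
Running total after k=1: 0.0628068.
Correction k=2: B_{4}/4! · (f^{(3)}(41) − f^{(3)}(12)) = −1/720 · (-2.07153e-07 − (-9.64506e-05)) = -1.33671e-07.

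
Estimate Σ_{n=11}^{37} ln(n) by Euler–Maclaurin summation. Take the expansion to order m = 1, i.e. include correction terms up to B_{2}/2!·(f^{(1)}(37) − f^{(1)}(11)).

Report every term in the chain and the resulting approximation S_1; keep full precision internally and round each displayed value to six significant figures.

S_1 ≈ 84.2262

Integral: ∫_11^37 ln(x) dx = 81.2271.
Boundary: ½(f(11) + f(37)) = ½(2.39790 + 3.61092) = 3.00441.
So far: 84.2315.
k=1: B_{2}/(2)! × [f^{(1)}(37) − f^{(1)}(11)] = 1/12 × (0.0270270 − 0.0909091) = -0.00532351.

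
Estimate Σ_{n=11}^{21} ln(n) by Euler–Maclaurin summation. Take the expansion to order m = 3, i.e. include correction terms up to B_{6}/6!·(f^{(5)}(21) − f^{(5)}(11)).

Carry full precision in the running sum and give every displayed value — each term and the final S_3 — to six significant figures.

S_3 ≈ 30.2757

Integral: ∫_11^21 ln(x) dx = 27.5581.
Endpoint term: (f(11) + f(21))/2 = (2.39790 + 3.04452)/2 = 2.72121.
So far: 30.2793.
k=1: B_{2}/(2)! × [f^{(1)}(21) − f^{(1)}(11)] = 1/12 × (0.0476190 − 0.0909091) = -0.00360750.
After k=1: 30.2757.
k=2: B_{4}/(4)! × [f^{(3)}(21) − f^{(3)}(11)] = −1/720 × (0.000215959 − 0.00150263) = 1.78704e-06.
After k=2: 30.2757.
k=3: B_{6}/(6)! × [f^{(5)}(21) − f^{(5)}(11)] = 1/30240 × (5.87645e-06 − 0.000149021) = -4.73362e-09.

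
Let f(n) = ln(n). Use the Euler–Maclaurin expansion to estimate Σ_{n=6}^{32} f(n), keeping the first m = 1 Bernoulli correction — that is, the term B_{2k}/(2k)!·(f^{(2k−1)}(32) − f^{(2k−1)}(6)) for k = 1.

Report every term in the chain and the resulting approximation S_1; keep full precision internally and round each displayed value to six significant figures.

S_1 ≈ 76.7705

The integral term ∫_6^32 ln(x) dx = 74.1530.
Boundary: ½(f(6) + f(32)) = ½(1.79176 + 3.46574) = 2.62875.
Integral + boundary = 76.7817.
Correction k=1: B_{2}/2! · (f^{(1)}(32) − f^{(1)}(6)) = 1/12 · (0.0312500 − 0.166667) = -0.0112847.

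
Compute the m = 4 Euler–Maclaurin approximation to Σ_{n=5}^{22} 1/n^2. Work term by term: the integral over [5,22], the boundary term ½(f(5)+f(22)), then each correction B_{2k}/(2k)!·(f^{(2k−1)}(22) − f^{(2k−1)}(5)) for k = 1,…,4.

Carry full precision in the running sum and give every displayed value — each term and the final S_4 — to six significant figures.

S_4 ≈ 0.176886

∫_5^22 1/x^2 dx evaluates to 0.154545.
½[f(5) + f(22)] = ½[0.0400000 + 0.00206612] = 0.0210331.
Running total after boundary: 0.175579.
k=1: B_{2}/(2)! × [f^{(1)}(22) − f^{(1)}(5)] = 1/12 × (-0.000187829 − (-0.0160000)) = 0.00131768.
Running total after k=1: 0.176896.
k=2: B_{4}/(4)! × [f^{(3)}(22) − f^{(3)}(5)] = −1/720 × (-4.65691e-06 − (-0.00768000)) = -1.06602e-05.
Running total after k=2: 0.176886.
k=3: B_{6}/(6)! × [f^{(5)}(22) − f^{(5)}(5)] = 1/30240 × (-2.88651e-07 − (-0.00921600)) = 3.04752e-07.
Running total after k=3: 0.176886.
k=4: B_{8}/(8)! × [f^{(7)}(22) − f^{(7)}(5)] = −1/1209600 × (-3.33977e-08 − (-0.0206438)) = -1.70666e-08.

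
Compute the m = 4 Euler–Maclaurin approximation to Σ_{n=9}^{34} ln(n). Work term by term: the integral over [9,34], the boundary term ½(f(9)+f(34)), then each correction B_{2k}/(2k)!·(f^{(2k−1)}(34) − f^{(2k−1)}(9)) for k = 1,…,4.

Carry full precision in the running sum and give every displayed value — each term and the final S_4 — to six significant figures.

The integral term ∫_9^34 ln(x) dx = 75.1212.
Boundary: ½(f(9) + f(34)) = ½(2.19722 + 3.52636) = 2.86179.
Integral + boundary = 77.9830.
k=1: B_{2}/(2)! × [f^{(1)}(34) − f^{(1)}(9)] = 1/12 × (0.0294118 − 0.111111) = -0.00680828.
Partial sum through k=1: 77.9762.
k=2: B_{4}/(4)! × [f^{(3)}(34) − f^{(3)}(9)] = −1/720 × (5.08854e-05 − 0.00274348) = 3.73972e-06.
Partial sum through k=2: 77.9762.
k=3: B_{6}/(6)! × [f^{(5)}(34) − f^{(5)}(9)] = 1/30240 × (5.28222e-07 − 0.000406442) = -1.34231e-08.
Partial sum through k=3: 77.9762.
k=4: B_{8}/(8)! × [f^{(7)}(34) − f^{(7)}(9)] = −1/1209600 × (1.37082e-08 − 0.000150534) = 1.24438e-10.

S_4 ≈ 77.9762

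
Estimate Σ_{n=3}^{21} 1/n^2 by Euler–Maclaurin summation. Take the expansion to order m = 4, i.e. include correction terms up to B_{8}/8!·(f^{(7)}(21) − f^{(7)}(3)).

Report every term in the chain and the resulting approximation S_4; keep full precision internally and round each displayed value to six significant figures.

The integral term ∫_3^21 1/x^2 dx = 0.285714.
Boundary: ½(f(3) + f(21)) = ½(0.111111 + 0.00226757) = 0.0566893.
Integral + boundary = 0.342404.
k=1: B_{2}/(2)! × [f^{(1)}(21) − f^{(1)}(3)] = 1/12 × (-0.000215959 − (-0.0740741)) = 0.00615484.
After k=1: 0.348558.
k=2: B_{4}/(4)! × [f^{(3)}(21) − f^{(3)}(3)] = −1/720 × (-5.87645e-06 − (-0.0987654)) = -0.000137166.
After k=2: 0.348421.
k=3: B_{6}/(6)! × [f^{(5)}(21) − f^{(5)}(3)] = 1/30240 × (-3.99758e-07 − (-0.329218)) = 1.08868e-05.
After k=3: 0.348432.
k=4: B_{8}/(8)! × [f^{(7)}(21) − f^{(7)}(3)] = −1/1209600 × (-5.07630e-08 − (-2.04847)) = -1.69351e-06.

S_4 ≈ 0.348430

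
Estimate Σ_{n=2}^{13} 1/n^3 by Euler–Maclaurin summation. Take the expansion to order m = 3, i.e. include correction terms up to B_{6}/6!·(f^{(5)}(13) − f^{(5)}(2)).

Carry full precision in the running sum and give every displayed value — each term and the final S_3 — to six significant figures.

∫_2^13 1/x^3 dx evaluates to 0.122041.
Endpoint term: (f(2) + f(13))/2 = (0.125000 + 0.000455166)/2 = 0.0627276.
Integral + boundary = 0.184769.
k=1: B_{2}/(2)! × [f^{(1)}(13) − f^{(1)}(2)] = 1/12 × (-0.000105038 − (-0.187500)) = 0.0156162.
After k=1: 0.200385.
k=2: B_{4}/(4)! × [f^{(3)}(13) − f^{(3)}(2)] = −1/720 × (-1.24306e-05 − (-0.937500)) = -0.00130207.
After k=2: 0.199083.
k=3: B_{6}/(6)! × [f^{(5)}(13) − f^{(5)}(2)] = 1/30240 × (-3.08925e-06 − (-9.84375)) = 0.000325521.

S_3 ≈ 0.199409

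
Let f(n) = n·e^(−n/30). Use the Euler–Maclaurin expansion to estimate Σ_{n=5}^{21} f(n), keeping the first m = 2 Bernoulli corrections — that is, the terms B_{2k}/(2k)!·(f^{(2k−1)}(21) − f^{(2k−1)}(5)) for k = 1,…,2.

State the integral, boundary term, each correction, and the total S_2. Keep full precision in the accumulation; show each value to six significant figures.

∫_5^21 x·e^(−x/30) dx evaluates to 129.030.
Boundary: ½(f(5) + f(21)) = ½(4.23241 + 10.4283) = 7.33035.
Integral + boundary = 136.361.
Order-1 term: 1/12 · (0.148976 − 0.705401) = -0.0463688.
Running total after k=1: 136.314.
Order-2 term: −1/720 · (0.00126905 − 0.00266485) = 1.93861e-06.

S_2 ≈ 136.314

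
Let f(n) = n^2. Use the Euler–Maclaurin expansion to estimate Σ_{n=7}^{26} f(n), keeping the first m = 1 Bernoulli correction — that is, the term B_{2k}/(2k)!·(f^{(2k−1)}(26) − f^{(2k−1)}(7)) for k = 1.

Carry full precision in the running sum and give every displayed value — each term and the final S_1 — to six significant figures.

S_1 ≈ 6110.00

The integral term ∫_7^26 x^2 dx = 5744.33.
½[f(7) + f(26)] = ½[49.0000 + 676.000] = 362.500.
Running total after boundary: 6106.83.
Correction k=1: B_{2}/2! · (f^{(1)}(26) − f^{(1)}(7)) = 1/12 · (52.0000 − 14.0000) = 3.16667.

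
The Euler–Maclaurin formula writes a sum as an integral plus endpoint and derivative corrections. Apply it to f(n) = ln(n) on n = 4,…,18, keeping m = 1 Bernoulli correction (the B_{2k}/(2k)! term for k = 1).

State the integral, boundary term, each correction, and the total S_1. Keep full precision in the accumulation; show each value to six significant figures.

S_1 ≈ 34.6036

The integral term ∫_4^18 ln(x) dx = 32.4815.
Boundary: ½(f(4) + f(18)) = ½(1.38629 + 2.89037) = 2.13833.
Running total after boundary: 34.6198.
k=1: B_{2}/(2)! × [f^{(1)}(18) − f^{(1)}(4)] = 1/12 × (0.0555556 − 0.250000) = -0.0162037.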